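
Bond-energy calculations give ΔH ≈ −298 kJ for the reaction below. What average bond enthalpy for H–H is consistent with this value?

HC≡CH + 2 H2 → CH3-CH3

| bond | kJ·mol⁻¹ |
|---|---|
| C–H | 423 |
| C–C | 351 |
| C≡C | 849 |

Let D be the H–H bond energy.
Σ(broken) = 1×849 + 2×423 + 2×D = 1695 + 2D
Σ(formed) = 1×351 + 6×423 = 2889
ΔH = Σ(broken) − Σ(formed) = (1695 + 2D) − (2889) = −1194 + 2D
Setting this equal to −298 kJ gives 2D = 896, so D = 448 kJ/mol.

D(H–H) ≈ 448 kJ/mol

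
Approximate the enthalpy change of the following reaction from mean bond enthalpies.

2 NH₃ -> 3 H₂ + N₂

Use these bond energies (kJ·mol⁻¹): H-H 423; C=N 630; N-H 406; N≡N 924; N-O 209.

Bonds broken (reactants):
  N-H: 6 × 406 = 2436
  Σ(broken) = 2436 kJ
Bonds formed (products):
  H-H: 3 × 423 = 1269
  N≡N: 1 × 924 = 924
  Σ(formed) = 2193 kJ
ΔH = Σ(broken) − Σ(formed) = 2436 − 2193 = +243 kJ

ΔH ≈ +243 kJ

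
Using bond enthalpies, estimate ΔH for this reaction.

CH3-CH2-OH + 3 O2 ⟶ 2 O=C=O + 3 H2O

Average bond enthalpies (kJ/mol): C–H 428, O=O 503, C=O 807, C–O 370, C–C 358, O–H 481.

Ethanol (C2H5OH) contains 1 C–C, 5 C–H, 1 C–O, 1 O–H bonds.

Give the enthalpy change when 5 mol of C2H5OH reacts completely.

Bonds broken (reactants):
  C–C: 1 × 358 = 358
  C–H: 5 × 428 = 2140
  C–O: 1 × 370 = 370
  O–H: 1 × 481 = 481
  O=O: 3 × 503 = 1509
  Σ(broken) = 4858 kJ
Bonds formed (products):
  C=O: 4 × 807 = 3228
  O–H: 6 × 481 = 2886
  Σ(formed) = 6114 kJ
ΔH = Σ(broken) − Σ(formed) = 4858 − 6114 = −1256 kJ
For 5× the reaction as written: 5 × (−1256) = −6280 kJ

ΔH = −6280 kJ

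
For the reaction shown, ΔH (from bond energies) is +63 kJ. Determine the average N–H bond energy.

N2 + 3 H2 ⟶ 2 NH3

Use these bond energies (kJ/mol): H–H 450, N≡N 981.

Let D be the N–H bond energy.
Σ(broken) = 3×450 + 1×981 = 2331
Σ(formed) = 6×D = 6D
ΔH = Σ(broken) − Σ(formed) = (2331) − (6D) = +2331 − 6D
Setting this equal to +63 kJ gives 6D = 2268, so D = 378 kJ/mol.

D(N–H) ≈ 378 kJ/mol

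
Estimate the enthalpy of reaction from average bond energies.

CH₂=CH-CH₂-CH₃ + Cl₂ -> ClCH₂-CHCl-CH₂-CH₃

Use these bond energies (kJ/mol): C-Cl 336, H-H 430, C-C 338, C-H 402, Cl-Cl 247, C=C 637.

Bonds broken (reactants):
  C-C: 2 × 338 = 676
  C-H: 8 × 402 = 3216
  C=C: 1 × 637 = 637
  Cl-Cl: 1 × 247 = 247
  Σ(broken) = 4776 kJ
Bonds formed (products):
  C-C: 3 × 338 = 1014
  C-Cl: 2 × 336 = 672
  C-H: 8 × 402 = 3216
  Σ(formed) = 4902 kJ
ΔH = Σ(broken) − Σ(formed) = 4776 − 4902 = −126 kJ

ΔH ≈ −126 kJ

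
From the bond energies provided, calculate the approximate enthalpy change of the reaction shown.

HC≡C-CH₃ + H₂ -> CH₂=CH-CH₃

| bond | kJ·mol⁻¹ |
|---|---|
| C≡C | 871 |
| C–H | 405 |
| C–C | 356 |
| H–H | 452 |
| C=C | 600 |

ΔH ≈ −87 kJ

Bonds broken (reactants):
  C≡C: 1 × 871 = 871
  C–C: 1 × 356 = 356
  C–H: 4 × 405 = 1620
  H–H: 1 × 452 = 452
  Σ(broken) = 3299 kJ
Bonds formed (products):
  C–C: 1 × 356 = 356
  C–H: 6 × 405 = 2430
  C=C: 1 × 600 = 600
  Σ(formed) = 3386 kJ
ΔH = Σ(broken) − Σ(formed) = 3299 − 3386 = −87 kJ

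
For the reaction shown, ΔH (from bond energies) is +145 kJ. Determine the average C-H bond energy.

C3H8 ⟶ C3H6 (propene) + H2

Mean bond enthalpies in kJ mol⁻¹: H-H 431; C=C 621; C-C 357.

D(C-H) ≈ 420 kJ/mol

Let D be the C-H bond energy.
Σ(broken) = 2×357 + 8×D = 714 + 8D
Σ(formed) = 1×357 + 6×D + 1×621 + 1×431 = 1409 + 6D
ΔH = Σ(broken) − Σ(formed) = (714 + 8D) − (1409 + 6D) = −695 + 2D
Setting this equal to +145 kJ gives 2D = 840, so D = 420 kJ/mol.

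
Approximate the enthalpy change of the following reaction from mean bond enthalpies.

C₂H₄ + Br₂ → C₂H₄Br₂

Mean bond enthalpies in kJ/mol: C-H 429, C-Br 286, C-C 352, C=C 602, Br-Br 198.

Bonds broken (reactants):
  Br-Br: 1 × 198 = 198
  C-H: 4 × 429 = 1716
  C=C: 1 × 602 = 602
  Σ(broken) = 2516 kJ
Bonds formed (products):
  C-Br: 2 × 286 = 572
  C-C: 1 × 352 = 352
  C-H: 4 × 429 = 1716
  Σ(formed) = 2640 kJ
ΔH = Σ(broken) − Σ(formed) = 2516 − 2640 = −124 kJ

ΔH ≈ −124 kJ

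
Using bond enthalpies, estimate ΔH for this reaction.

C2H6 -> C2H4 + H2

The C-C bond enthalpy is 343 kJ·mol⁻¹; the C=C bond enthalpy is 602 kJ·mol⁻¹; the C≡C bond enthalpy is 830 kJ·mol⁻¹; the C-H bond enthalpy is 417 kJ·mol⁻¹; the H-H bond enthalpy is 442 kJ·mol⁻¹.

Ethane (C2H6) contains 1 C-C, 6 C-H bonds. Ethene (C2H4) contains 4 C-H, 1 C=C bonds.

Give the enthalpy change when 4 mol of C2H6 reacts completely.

Bonds broken (reactants):
  C-C: 1 × 343 = 343
  C-H: 6 × 417 = 2502
  Σ(broken) = 2845 kJ
Bonds formed (products):
  C-H: 4 × 417 = 1668
  C=C: 1 × 602 = 602
  H-H: 1 × 442 = 442
  Σ(formed) = 2712 kJ
ΔH = Σ(broken) − Σ(formed) = 2845 − 2712 = +133 kJ
For 4× the reaction as written: 4 × (+133) = +532 kJ

ΔH = +532 kJ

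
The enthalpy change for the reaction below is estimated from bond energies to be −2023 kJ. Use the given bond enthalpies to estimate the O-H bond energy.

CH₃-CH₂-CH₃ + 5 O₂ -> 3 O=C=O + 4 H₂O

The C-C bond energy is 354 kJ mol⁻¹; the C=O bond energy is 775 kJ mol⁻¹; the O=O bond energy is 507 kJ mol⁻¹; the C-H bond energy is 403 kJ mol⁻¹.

Let D be the O-H bond energy.
Σ(broken) = 2×354 + 8×403 + 5×507 = 6467
Σ(formed) = 6×775 + 8×D = 4650 + 8D
ΔH = Σ(broken) − Σ(formed) = (6467) − (4650 + 8D) = +1817 − 8D
Setting this equal to −2023 kJ gives 8D = 3840, so D = 480 kJ/mol.

D(O-H) ≈ 480 kJ/mol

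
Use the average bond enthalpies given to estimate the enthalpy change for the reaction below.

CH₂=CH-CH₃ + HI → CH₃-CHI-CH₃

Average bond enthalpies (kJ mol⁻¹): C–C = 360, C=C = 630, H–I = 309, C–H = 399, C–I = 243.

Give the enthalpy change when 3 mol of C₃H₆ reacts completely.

Bonds broken (reactants):
  C–C: 1 × 360 = 360
  C–H: 6 × 399 = 2394
  C=C: 1 × 630 = 630
  H–I: 1 × 309 = 309
  Σ(broken) = 3693 kJ
Bonds formed (products):
  C–C: 2 × 360 = 720
  C–H: 7 × 399 = 2793
  C–I: 1 × 243 = 243
  Σ(formed) = 3756 kJ
ΔH = Σ(broken) − Σ(formed) = 3693 − 3756 = −63 kJ
For 3× the reaction as written: 3 × (−63) = −189 kJ

ΔH = −189 kJ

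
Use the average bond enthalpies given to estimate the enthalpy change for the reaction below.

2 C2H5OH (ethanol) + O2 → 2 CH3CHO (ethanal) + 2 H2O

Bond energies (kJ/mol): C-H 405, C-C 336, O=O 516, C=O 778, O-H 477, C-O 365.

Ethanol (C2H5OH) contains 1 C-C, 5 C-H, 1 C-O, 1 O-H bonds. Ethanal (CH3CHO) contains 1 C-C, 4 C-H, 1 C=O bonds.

ΔH ≈ −454 kJ

Bonds broken (reactants):
  C-C: 2 × 336 = 672
  C-H: 10 × 405 = 4050
  C-O: 2 × 365 = 730
  O-H: 2 × 477 = 954
  O=O: 1 × 516 = 516
  Σ(broken) = 6922 kJ
Bonds formed (products):
  C-C: 2 × 336 = 672
  C-H: 8 × 405 = 3240
  C=O: 2 × 778 = 1556
  O-H: 4 × 477 = 1908
  Σ(formed) = 7376 kJ
ΔH = Σ(broken) − Σ(formed) = 6922 − 7376 = −454 kJ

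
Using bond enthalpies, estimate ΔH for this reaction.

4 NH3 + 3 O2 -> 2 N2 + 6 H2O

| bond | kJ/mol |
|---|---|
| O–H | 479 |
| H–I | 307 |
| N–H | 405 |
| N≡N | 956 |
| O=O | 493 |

Bonds broken (reactants):
  N–H: 12 × 405 = 4860
  O=O: 3 × 493 = 1479
  Σ(broken) = 6339 kJ
Bonds formed (products):
  N≡N: 2 × 956 = 1912
  O–H: 12 × 479 = 5748
  Σ(formed) = 7660 kJ
ΔH = Σ(broken) − Σ(formed) = 6339 − 7660 = −1321 kJ

ΔH ≈ −1321 kJ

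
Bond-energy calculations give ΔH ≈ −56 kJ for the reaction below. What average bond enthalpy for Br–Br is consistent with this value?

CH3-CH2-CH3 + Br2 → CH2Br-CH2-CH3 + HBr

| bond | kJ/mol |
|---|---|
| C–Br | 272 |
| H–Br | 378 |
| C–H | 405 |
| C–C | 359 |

Let D be the Br–Br bond energy.
Σ(broken) = 1×D + 2×359 + 8×405 = 3958 + D
Σ(formed) = 1×272 + 2×359 + 7×405 + 1×378 = 4203
ΔH = Σ(broken) − Σ(formed) = (3958 + D) − (4203) = −245 + D
Setting this equal to −56 kJ gives D = 189 kJ/mol.

D(Br–Br) ≈ 189 kJ/mol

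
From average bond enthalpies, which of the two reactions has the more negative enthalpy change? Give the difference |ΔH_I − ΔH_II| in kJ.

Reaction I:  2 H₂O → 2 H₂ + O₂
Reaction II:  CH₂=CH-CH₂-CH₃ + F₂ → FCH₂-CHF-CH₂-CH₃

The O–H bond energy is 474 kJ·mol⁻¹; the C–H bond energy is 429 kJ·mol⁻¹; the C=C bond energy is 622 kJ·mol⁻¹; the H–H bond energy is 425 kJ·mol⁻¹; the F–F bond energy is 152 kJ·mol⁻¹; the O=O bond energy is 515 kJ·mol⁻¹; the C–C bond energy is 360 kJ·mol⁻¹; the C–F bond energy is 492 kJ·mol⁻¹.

Reaction I:
  Bonds broken (reactants):
    O–H: 4 × 474 = 1896
    Σ(broken) = 1896 kJ
  Bonds formed (products):
    H–H: 2 × 425 = 850
    O=O: 1 × 515 = 515
    Σ(formed) = 1365 kJ
  ΔH_I = 1896 − 1365 = +531 kJ
Reaction II:
  Bonds broken (reactants):
    C–C: 2 × 360 = 720
    C–H: 8 × 429 = 3432
    C=C: 1 × 622 = 622
    F–F: 1 × 152 = 152
    Σ(broken) = 4926 kJ
  Bonds formed (products):
    C–C: 3 × 360 = 1080
    C–F: 2 × 492 = 984
    C–H: 8 × 429 = 3432
    Σ(formed) = 5496 kJ
  ΔH_II = 4926 − 5496 = −570 kJ
ΔH_I − ΔH_II = +1101 kJ, so reaction II has the more negative ΔH; |ΔH_I − ΔH_II| = 1101 kJ.

Reaction II, by 1101 kJ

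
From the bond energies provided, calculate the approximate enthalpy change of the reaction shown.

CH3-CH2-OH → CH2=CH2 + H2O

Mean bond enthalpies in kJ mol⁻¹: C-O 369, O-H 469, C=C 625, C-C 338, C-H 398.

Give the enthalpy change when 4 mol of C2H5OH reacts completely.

ΔH = +44 kJ

Bonds broken (reactants):
  C-C: 1 × 338 = 338
  C-H: 5 × 398 = 1990
  C-O: 1 × 369 = 369
  O-H: 1 × 469 = 469
  Σ(broken) = 3166 kJ
Bonds formed (products):
  C-H: 4 × 398 = 1592
  C=C: 1 × 625 = 625
  O-H: 2 × 469 = 938
  Σ(formed) = 3155 kJ
ΔH = Σ(broken) − Σ(formed) = 3166 − 3155 = +11 kJ
For 4× the reaction as written: 4 × (+11) = +44 kJ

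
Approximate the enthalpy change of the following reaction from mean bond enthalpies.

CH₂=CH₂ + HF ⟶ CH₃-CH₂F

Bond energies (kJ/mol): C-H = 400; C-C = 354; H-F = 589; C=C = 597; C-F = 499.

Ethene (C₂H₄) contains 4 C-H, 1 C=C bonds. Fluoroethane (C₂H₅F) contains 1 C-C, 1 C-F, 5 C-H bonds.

Bonds broken (reactants):
  C-H: 4 × 400 = 1600
  C=C: 1 × 597 = 597
  H-F: 1 × 589 = 589
  Σ(broken) = 2786 kJ
Bonds formed (products):
  C-C: 1 × 354 = 354
  C-F: 1 × 499 = 499
  C-H: 5 × 400 = 2000
  Σ(formed) = 2853 kJ
ΔH = Σ(broken) − Σ(formed) = 2786 − 2853 = −67 kJ

ΔH ≈ −67 kJ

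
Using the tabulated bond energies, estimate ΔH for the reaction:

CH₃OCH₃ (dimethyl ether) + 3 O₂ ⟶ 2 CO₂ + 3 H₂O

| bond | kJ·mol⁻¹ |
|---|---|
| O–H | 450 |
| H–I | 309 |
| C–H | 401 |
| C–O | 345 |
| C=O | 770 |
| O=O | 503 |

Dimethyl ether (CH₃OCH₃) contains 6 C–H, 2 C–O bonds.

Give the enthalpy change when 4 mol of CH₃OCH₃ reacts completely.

Bonds broken (reactants):
  C–H: 6 × 401 = 2406
  C–O: 2 × 345 = 690
  O=O: 3 × 503 = 1509
  Σ(broken) = 4605 kJ
Bonds formed (products):
  C=O: 4 × 770 = 3080
  O–H: 6 × 450 = 2700
  Σ(formed) = 5780 kJ
ΔH = Σ(broken) − Σ(formed) = 4605 − 5780 = −1175 kJ
For 4× the reaction as written: 4 × (−1175) = −4700 kJ

ΔH = −4700 kJ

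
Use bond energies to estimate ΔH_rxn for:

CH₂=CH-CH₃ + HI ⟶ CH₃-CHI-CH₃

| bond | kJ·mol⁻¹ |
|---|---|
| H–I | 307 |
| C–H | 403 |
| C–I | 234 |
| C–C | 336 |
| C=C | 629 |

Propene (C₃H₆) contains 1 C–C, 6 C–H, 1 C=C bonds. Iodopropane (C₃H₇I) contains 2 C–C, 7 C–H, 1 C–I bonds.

Bonds broken (reactants):
  C–C: 1 × 336 = 336
  C–H: 6 × 403 = 2418
  C=C: 1 × 629 = 629
  H–I: 1 × 307 = 307
  Σ(broken) = 3690 kJ
Bonds formed (products):
  C–C: 2 × 336 = 672
  C–H: 7 × 403 = 2821
  C–I: 1 × 234 = 234
  Σ(formed) = 3727 kJ
ΔH = Σ(broken) − Σ(formed) = 3690 − 3727 = −37 kJ

ΔH ≈ −37 kJ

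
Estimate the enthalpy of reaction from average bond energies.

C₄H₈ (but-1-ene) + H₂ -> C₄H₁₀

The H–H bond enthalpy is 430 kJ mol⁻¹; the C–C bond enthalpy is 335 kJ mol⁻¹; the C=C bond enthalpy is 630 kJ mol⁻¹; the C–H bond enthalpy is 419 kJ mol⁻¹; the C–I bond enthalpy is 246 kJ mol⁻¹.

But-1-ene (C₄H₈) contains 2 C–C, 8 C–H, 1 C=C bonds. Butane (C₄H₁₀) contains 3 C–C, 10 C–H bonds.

ΔH ≈ −113 kJ

Bonds broken (reactants):
  C–C: 2 × 335 = 670
  C–H: 8 × 419 = 3352
  C=C: 1 × 630 = 630
  H–H: 1 × 430 = 430
  Σ(broken) = 5082 kJ
Bonds formed (products):
  C–C: 3 × 335 = 1005
  C–H: 10 × 419 = 4190
  Σ(formed) = 5195 kJ
ΔH = Σ(broken) − Σ(formed) = 5082 − 5195 = −113 kJ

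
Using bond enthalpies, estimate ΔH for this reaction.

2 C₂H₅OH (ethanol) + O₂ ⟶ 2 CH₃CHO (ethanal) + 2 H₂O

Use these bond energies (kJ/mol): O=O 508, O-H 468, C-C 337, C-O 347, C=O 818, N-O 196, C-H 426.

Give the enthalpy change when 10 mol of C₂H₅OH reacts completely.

ΔH = −2590 kJ

Bonds broken (reactants):
  C-C: 2 × 337 = 674
  C-H: 10 × 426 = 4260
  C-O: 2 × 347 = 694
  O-H: 2 × 468 = 936
  O=O: 1 × 508 = 508
  Σ(broken) = 7072 kJ
Bonds formed (products):
  C-C: 2 × 337 = 674
  C-H: 8 × 426 = 3408
  C=O: 2 × 818 = 1636
  O-H: 4 × 468 = 1872
  Σ(formed) = 7590 kJ
ΔH = Σ(broken) − Σ(formed) = 7072 − 7590 = −518 kJ
For 5× the reaction as written: 5 × (−518) = −2590 kJ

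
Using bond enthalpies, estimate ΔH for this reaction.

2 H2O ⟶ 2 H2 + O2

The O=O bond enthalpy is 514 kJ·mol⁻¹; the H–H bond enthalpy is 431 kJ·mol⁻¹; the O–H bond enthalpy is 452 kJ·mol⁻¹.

ΔH ≈ +432 kJ

Bonds broken (reactants):
  O–H: 4 × 452 = 1808
  Σ(broken) = 1808 kJ
Bonds formed (products):
  H–H: 2 × 431 = 862
  O=O: 1 × 514 = 514
  Σ(formed) = 1376 kJ
ΔH = Σ(broken) − Σ(formed) = 1808 − 1376 = +432 kJ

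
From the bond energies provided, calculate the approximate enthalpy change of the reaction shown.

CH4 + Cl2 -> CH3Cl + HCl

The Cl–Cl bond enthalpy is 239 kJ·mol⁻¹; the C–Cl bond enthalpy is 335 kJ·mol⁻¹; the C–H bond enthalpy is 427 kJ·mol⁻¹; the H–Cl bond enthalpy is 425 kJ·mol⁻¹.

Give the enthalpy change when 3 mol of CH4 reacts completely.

Bonds broken (reactants):
  C–H: 4 × 427 = 1708
  Cl–Cl: 1 × 239 = 239
  Σ(broken) = 1947 kJ
Bonds formed (products):
  C–Cl: 1 × 335 = 335
  C–H: 3 × 427 = 1281
  H–Cl: 1 × 425 = 425
  Σ(formed) = 2041 kJ
ΔH = Σ(broken) − Σ(formed) = 1947 − 2041 = −94 kJ
For 3× the reaction as written: 3 × (−94) = −282 kJ

ΔH = −282 kJ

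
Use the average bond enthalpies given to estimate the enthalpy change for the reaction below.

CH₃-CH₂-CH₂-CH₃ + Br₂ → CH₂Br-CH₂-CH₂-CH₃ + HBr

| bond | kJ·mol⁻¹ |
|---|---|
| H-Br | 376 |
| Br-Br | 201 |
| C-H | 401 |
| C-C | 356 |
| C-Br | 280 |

Bonds broken (reactants):
  Br-Br: 1 × 201 = 201
  C-C: 3 × 356 = 1068
  C-H: 10 × 401 = 4010
  Σ(broken) = 5279 kJ
Bonds formed (products):
  C-Br: 1 × 280 = 280
  C-C: 3 × 356 = 1068
  C-H: 9 × 401 = 3609
  H-Br: 1 × 376 = 376
  Σ(formed) = 5333 kJ
ΔH = Σ(broken) − Σ(formed) = 5279 − 5333 = −54 kJ

ΔH ≈ −54 kJ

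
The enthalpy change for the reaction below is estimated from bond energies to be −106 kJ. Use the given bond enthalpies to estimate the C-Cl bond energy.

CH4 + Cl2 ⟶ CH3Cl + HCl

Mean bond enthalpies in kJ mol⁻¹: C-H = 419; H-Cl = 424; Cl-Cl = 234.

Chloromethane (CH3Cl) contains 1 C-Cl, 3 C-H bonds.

D(C-Cl) ≈ 335 kJ/mol

Let D be the C-Cl bond energy.
Σ(broken) = 4×419 + 1×234 = 1910
Σ(formed) = 1×D + 3×419 + 1×424 = 1681 + D
ΔH = Σ(broken) − Σ(formed) = (1910) − (1681 + D) = +229 − D
Setting this equal to −106 kJ gives D = 335 kJ/mol.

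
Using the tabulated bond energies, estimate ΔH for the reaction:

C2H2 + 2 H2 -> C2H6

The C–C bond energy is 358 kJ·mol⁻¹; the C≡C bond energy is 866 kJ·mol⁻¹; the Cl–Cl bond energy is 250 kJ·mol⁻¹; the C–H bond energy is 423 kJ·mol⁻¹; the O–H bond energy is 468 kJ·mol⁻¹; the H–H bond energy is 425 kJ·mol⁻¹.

ΔH ≈ −334 kJ

Bonds broken (reactants):
  C≡C: 1 × 866 = 866
  C–H: 2 × 423 = 846
  H–H: 2 × 425 = 850
  Σ(broken) = 2562 kJ
Bonds formed (products):
  C–C: 1 × 358 = 358
  C–H: 6 × 423 = 2538
  Σ(formed) = 2896 kJ
ΔH = Σ(broken) − Σ(formed) = 2562 − 2896 = −334 kJ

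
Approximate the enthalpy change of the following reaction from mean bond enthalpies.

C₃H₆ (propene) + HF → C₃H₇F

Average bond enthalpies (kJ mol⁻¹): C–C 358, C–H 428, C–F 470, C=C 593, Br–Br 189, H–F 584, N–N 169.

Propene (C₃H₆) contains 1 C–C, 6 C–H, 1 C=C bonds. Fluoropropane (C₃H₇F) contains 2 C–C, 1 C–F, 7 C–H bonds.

ΔH ≈ −79 kJ

Bonds broken (reactants):
  C–C: 1 × 358 = 358
  C–H: 6 × 428 = 2568
  C=C: 1 × 593 = 593
  H–F: 1 × 584 = 584
  Σ(broken) = 4103 kJ
Bonds formed (products):
  C–C: 2 × 358 = 716
  C–F: 1 × 470 = 470
  C–H: 7 × 428 = 2996
  Σ(formed) = 4182 kJ
ΔH = Σ(broken) − Σ(formed) = 4103 − 4182 = −79 kJ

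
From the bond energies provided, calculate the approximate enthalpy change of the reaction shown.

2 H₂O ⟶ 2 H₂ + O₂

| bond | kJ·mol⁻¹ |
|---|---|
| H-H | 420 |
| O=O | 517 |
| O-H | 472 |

ΔH ≈ +531 kJ

Bonds broken (reactants):
  O-H: 4 × 472 = 1888
  Σ(broken) = 1888 kJ
Bonds formed (products):
  H-H: 2 × 420 = 840
  O=O: 1 × 517 = 517
  Σ(formed) = 1357 kJ
ΔH = Σ(broken) − Σ(formed) = 1888 − 1357 = +531 kJ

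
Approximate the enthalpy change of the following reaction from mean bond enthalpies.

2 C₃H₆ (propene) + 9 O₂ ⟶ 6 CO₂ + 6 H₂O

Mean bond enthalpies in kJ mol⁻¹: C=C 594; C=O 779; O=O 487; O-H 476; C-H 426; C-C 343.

Bonds broken (reactants):
  C-C: 2 × 343 = 686
  C-H: 12 × 426 = 5112
  C=C: 2 × 594 = 1188
  O=O: 9 × 487 = 4383
  Σ(broken) = 11369 kJ
Bonds formed (products):
  C=O: 12 × 779 = 9348
  O-H: 12 × 476 = 5712
  Σ(formed) = 15060 kJ
ΔH = Σ(broken) − Σ(formed) = 11369 − 15060 = −3691 kJ

ΔH ≈ −3691 kJ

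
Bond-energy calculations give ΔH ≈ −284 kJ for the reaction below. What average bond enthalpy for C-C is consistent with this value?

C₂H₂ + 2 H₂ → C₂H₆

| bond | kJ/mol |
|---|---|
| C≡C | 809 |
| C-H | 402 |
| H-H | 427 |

D(C-C) ≈ 339 kJ/mol

Let D be the C-C bond energy.
Σ(broken) = 1×809 + 2×402 + 2×427 = 2467
Σ(formed) = 1×D + 6×402 = 2412 + D
ΔH = Σ(broken) − Σ(formed) = (2467) − (2412 + D) = +55 − D
Setting this equal to −284 kJ gives D = 339 kJ/mol.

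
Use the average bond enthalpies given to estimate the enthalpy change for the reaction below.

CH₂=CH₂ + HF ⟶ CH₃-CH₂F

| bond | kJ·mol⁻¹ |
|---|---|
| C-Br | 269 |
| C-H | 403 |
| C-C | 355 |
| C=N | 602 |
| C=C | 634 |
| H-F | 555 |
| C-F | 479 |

Bonds broken (reactants):
  C-H: 4 × 403 = 1612
  C=C: 1 × 634 = 634
  H-F: 1 × 555 = 555
  Σ(broken) = 2801 kJ
Bonds formed (products):
  C-C: 1 × 355 = 355
  C-F: 1 × 479 = 479
  C-H: 5 × 403 = 2015
  Σ(formed) = 2849 kJ
ΔH = Σ(broken) − Σ(formed) = 2801 − 2849 = −48 kJ

ΔH ≈ −48 kJ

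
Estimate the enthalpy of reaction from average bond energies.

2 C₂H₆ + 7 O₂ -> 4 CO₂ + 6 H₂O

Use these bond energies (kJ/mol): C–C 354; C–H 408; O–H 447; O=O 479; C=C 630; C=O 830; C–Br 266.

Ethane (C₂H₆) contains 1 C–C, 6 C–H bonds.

ΔH ≈ −3047 kJ

Bonds broken (reactants):
  C–C: 2 × 354 = 708
  C–H: 12 × 408 = 4896
  O=O: 7 × 479 = 3353
  Σ(broken) = 8957 kJ
Bonds formed (products):
  C=O: 8 × 830 = 6640
  O–H: 12 × 447 = 5364
  Σ(formed) = 12004 kJ
ΔH = Σ(broken) − Σ(formed) = 8957 − 12004 = −3047 kJ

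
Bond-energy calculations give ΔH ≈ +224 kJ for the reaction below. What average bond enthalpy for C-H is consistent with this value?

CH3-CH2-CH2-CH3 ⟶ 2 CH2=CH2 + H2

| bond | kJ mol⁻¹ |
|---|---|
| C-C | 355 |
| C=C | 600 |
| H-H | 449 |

Let D be the C-H bond energy.
Σ(broken) = 3×355 + 10×D = 1065 + 10D
Σ(formed) = 8×D + 2×600 + 1×449 = 1649 + 8D
ΔH = Σ(broken) − Σ(formed) = (1065 + 10D) − (1649 + 8D) = −584 + 2D
Setting this equal to +224 kJ gives 2D = 808, so D = 404 kJ/mol.

D(C-H) ≈ 404 kJ/mol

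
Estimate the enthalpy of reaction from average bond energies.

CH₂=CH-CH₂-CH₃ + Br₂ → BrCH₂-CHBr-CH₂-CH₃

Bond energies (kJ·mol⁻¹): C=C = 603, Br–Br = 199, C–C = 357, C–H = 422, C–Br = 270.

Bonds broken (reactants):
  Br–Br: 1 × 199 = 199
  C–C: 2 × 357 = 714
  C–H: 8 × 422 = 3376
  C=C: 1 × 603 = 603
  Σ(broken) = 4892 kJ
Bonds formed (products):
  C–Br: 2 × 270 = 540
  C–C: 3 × 357 = 1071
  C–H: 8 × 422 = 3376
  Σ(formed) = 4987 kJ
ΔH = Σ(broken) − Σ(formed) = 4892 − 4987 = −95 kJ

ΔH ≈ −95 kJ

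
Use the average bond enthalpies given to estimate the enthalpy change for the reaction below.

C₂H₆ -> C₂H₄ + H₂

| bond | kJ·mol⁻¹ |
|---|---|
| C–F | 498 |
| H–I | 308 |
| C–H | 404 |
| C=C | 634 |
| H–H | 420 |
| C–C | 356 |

Bonds broken (reactants):
  C–C: 1 × 356 = 356
  C–H: 6 × 404 = 2424
  Σ(broken) = 2780 kJ
Bonds formed (products):
  C–H: 4 × 404 = 1616
  C=C: 1 × 634 = 634
  H–H: 1 × 420 = 420
  Σ(formed) = 2670 kJ
ΔH = Σ(broken) − Σ(formed) = 2780 − 2670 = +110 kJ

ΔH ≈ +110 kJ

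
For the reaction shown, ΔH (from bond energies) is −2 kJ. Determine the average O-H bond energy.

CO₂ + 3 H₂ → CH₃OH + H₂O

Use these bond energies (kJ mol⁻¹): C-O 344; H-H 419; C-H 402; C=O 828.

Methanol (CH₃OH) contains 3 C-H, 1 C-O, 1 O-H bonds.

D(O-H) ≈ 455 kJ/mol

Let D be the O-H bond energy.
Σ(broken) = 2×828 + 3×419 = 2913
Σ(formed) = 3×402 + 1×344 + 3×D = 1550 + 3D
ΔH = Σ(broken) − Σ(formed) = (2913) − (1550 + 3D) = +1363 − 3D
Setting this equal to −2 kJ gives 3D = 1365, so D = 455 kJ/mol.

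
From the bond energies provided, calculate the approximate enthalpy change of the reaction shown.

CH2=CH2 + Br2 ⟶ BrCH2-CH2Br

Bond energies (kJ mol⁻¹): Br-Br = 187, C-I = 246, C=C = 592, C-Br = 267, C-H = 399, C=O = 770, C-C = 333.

ΔH ≈ −88 kJ

Bonds broken (reactants):
  Br-Br: 1 × 187 = 187
  C-H: 4 × 399 = 1596
  C=C: 1 × 592 = 592
  Σ(broken) = 2375 kJ
Bonds formed (products):
  C-Br: 2 × 267 = 534
  C-C: 1 × 333 = 333
  C-H: 4 × 399 = 1596
  Σ(formed) = 2463 kJ
ΔH = Σ(broken) − Σ(formed) = 2375 − 2463 = −88 kJ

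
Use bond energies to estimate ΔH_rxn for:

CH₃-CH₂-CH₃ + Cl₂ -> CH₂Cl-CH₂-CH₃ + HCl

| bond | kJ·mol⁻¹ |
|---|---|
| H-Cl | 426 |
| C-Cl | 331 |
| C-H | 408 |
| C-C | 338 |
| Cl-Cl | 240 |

ΔH ≈ −109 kJ

Bonds broken (reactants):
  C-C: 2 × 338 = 676
  C-H: 8 × 408 = 3264
  Cl-Cl: 1 × 240 = 240
  Σ(broken) = 4180 kJ
Bonds formed (products):
  C-C: 2 × 338 = 676
  C-Cl: 1 × 331 = 331
  C-H: 7 × 408 = 2856
  H-Cl: 1 × 426 = 426
  Σ(formed) = 4289 kJ
ΔH = Σ(broken) − Σ(formed) = 4180 − 4289 = −109 kJ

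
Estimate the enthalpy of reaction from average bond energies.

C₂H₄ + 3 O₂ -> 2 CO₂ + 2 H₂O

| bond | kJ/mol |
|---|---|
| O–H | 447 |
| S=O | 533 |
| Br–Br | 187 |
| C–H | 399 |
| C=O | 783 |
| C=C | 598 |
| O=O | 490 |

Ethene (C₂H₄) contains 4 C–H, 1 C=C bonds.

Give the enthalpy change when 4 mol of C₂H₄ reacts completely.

Bonds broken (reactants):
  C–H: 4 × 399 = 1596
  C=C: 1 × 598 = 598
  O=O: 3 × 490 = 1470
  Σ(broken) = 3664 kJ
Bonds formed (products):
  C=O: 4 × 783 = 3132
  O–H: 4 × 447 = 1788
  Σ(formed) = 4920 kJ
ΔH = Σ(broken) − Σ(formed) = 3664 − 4920 = −1256 kJ
For 4× the reaction as written: 4 × (−1256) = −5024 kJ

ΔH = −5024 kJ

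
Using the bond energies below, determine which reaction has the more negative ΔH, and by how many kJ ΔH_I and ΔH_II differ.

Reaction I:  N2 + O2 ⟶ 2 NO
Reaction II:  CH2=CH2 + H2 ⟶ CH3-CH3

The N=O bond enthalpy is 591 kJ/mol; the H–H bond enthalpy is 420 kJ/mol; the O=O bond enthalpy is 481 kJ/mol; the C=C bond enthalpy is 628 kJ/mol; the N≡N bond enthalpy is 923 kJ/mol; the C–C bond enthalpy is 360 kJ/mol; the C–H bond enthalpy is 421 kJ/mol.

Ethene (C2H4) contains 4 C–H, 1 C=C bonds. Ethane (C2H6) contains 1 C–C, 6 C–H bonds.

Reaction II, by 376 kJ

Reaction I:
  Bonds broken (reactants):
    N≡N: 1 × 923 = 923
    O=O: 1 × 481 = 481
    Σ(broken) = 1404 kJ
  Bonds formed (products):
    N=O: 2 × 591 = 1182
    Σ(formed) = 1182 kJ
  ΔH_I = 1404 − 1182 = +222 kJ
Reaction II:
  Bonds broken (reactants):
    C–H: 4 × 421 = 1684
    C=C: 1 × 628 = 628
    H–H: 1 × 420 = 420
    Σ(broken) = 2732 kJ
  Bonds formed (products):
    C–C: 1 × 360 = 360
    C–H: 6 × 421 = 2526
    Σ(formed) = 2886 kJ
  ΔH_II = 2732 − 2886 = −154 kJ
ΔH_I − ΔH_II = +376 kJ, so reaction II has the more negative ΔH; |ΔH_I − ΔH_II| = 376 kJ.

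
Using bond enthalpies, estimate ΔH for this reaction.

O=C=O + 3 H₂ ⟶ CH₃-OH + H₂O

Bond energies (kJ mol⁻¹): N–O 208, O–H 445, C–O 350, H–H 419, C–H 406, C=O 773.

Bonds broken (reactants):
  C=O: 2 × 773 = 1546
  H–H: 3 × 419 = 1257
  Σ(broken) = 2803 kJ
Bonds formed (products):
  C–H: 3 × 406 = 1218
  C–O: 1 × 350 = 350
  O–H: 3 × 445 = 1335
  Σ(formed) = 2903 kJ
ΔH = Σ(broken) − Σ(formed) = 2803 − 2903 = −100 kJ

ΔH ≈ −100 kJ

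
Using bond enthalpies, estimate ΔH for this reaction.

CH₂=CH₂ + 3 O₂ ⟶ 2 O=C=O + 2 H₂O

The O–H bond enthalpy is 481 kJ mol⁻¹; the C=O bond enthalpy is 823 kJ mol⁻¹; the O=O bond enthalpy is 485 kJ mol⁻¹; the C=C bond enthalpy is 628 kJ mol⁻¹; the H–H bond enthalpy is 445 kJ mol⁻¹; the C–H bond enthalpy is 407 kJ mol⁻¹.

ΔH ≈ −1505 kJ

Bonds broken (reactants):
  C–H: 4 × 407 = 1628
  C=C: 1 × 628 = 628
  O=O: 3 × 485 = 1455
  Σ(broken) = 3711 kJ
Bonds formed (products):
  C=O: 4 × 823 = 3292
  O–H: 4 × 481 = 1924
  Σ(formed) = 5216 kJ
ΔH = Σ(broken) − Σ(formed) = 3711 − 5216 = −1505 kJ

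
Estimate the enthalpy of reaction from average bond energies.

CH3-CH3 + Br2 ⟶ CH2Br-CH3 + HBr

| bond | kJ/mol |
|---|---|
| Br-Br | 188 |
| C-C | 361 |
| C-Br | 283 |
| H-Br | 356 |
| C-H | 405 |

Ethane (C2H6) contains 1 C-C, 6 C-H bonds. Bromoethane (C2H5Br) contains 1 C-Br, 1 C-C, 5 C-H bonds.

ΔH ≈ −46 kJ

Bonds broken (reactants):
  Br-Br: 1 × 188 = 188
  C-C: 1 × 361 = 361
  C-H: 6 × 405 = 2430
  Σ(broken) = 2979 kJ
Bonds formed (products):
  C-Br: 1 × 283 = 283
  C-C: 1 × 361 = 361
  C-H: 5 × 405 = 2025
  H-Br: 1 × 356 = 356
  Σ(formed) = 3025 kJ
ΔH = Σ(broken) − Σ(formed) = 2979 − 3025 = −46 kJ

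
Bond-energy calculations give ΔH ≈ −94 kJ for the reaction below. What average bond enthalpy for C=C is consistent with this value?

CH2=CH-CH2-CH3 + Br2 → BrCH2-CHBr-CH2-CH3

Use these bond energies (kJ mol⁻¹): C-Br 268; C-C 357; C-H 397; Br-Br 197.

Let D be the C=C bond energy.
Σ(broken) = 1×197 + 2×357 + 8×397 + 1×D = 4087 + D
Σ(formed) = 2×268 + 3×357 + 8×397 = 4783
ΔH = Σ(broken) − Σ(formed) = (4087 + D) − (4783) = −696 + D
Setting this equal to −94 kJ gives D = 602 kJ/mol.

D(C=C) ≈ 602 kJ/mol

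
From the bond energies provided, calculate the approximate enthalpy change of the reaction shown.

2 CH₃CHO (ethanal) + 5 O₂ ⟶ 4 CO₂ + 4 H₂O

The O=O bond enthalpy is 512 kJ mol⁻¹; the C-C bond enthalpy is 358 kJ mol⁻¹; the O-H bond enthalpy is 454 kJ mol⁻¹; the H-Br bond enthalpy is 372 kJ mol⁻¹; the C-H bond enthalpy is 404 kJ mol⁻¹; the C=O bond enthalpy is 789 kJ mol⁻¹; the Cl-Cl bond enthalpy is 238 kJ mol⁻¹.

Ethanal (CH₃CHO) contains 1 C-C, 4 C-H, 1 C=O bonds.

Bonds broken (reactants):
  C-C: 2 × 358 = 716
  C-H: 8 × 404 = 3232
  C=O: 2 × 789 = 1578
  O=O: 5 × 512 = 2560
  Σ(broken) = 8086 kJ
Bonds formed (products):
  C=O: 8 × 789 = 6312
  O-H: 8 × 454 = 3632
  Σ(formed) = 9944 kJ
ΔH = Σ(broken) − Σ(formed) = 8086 − 9944 = −1858 kJ

ΔH ≈ −1858 kJ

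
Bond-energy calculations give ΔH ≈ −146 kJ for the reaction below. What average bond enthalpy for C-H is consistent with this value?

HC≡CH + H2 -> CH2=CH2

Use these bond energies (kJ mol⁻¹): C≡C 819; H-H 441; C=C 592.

Let D be the C-H bond energy.
Σ(broken) = 1×819 + 2×D + 1×441 = 1260 + 2D
Σ(formed) = 4×D + 1×592 = 592 + 4D
ΔH = Σ(broken) − Σ(formed) = (1260 + 2D) − (592 + 4D) = +668 − 2D
Setting this equal to −146 kJ gives 2D = 814, so D = 407 kJ/mol.

D(C-H) ≈ 407 kJ/mol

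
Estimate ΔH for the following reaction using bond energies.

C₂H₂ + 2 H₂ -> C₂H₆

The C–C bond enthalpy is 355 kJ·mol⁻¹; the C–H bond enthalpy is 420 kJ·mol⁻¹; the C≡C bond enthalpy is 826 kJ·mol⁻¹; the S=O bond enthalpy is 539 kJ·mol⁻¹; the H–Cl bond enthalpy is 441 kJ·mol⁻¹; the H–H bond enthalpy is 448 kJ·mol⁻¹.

Bonds broken (reactants):
  C≡C: 1 × 826 = 826
  C–H: 2 × 420 = 840
  H–H: 2 × 448 = 896
  Σ(broken) = 2562 kJ
Bonds formed (products):
  C–C: 1 × 355 = 355
  C–H: 6 × 420 = 2520
  Σ(formed) = 2875 kJ
ΔH = Σ(broken) − Σ(formed) = 2562 − 2875 = −313 kJ

ΔH ≈ −313 kJ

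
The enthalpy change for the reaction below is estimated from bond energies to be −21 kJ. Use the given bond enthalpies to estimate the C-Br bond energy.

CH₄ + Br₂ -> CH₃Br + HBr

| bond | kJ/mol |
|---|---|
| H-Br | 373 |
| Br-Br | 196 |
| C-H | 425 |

D(C-Br) ≈ 269 kJ/mol

Let D be the C-Br bond energy.
Σ(broken) = 1×196 + 4×425 = 1896
Σ(formed) = 1×D + 3×425 + 1×373 = 1648 + D
ΔH = Σ(broken) − Σ(formed) = (1896) − (1648 + D) = +248 − D
Setting this equal to −21 kJ gives D = 269 kJ/mol.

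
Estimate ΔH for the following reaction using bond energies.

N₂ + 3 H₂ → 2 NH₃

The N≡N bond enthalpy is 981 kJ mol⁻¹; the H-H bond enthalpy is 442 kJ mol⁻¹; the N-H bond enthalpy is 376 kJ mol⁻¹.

Bonds broken (reactants):
  H-H: 3 × 442 = 1326
  N≡N: 1 × 981 = 981
  Σ(broken) = 2307 kJ
Bonds formed (products):
  N-H: 6 × 376 = 2256
  Σ(formed) = 2256 kJ
ΔH = Σ(broken) − Σ(formed) = 2307 − 2256 = +51 kJ

ΔH ≈ +51 kJ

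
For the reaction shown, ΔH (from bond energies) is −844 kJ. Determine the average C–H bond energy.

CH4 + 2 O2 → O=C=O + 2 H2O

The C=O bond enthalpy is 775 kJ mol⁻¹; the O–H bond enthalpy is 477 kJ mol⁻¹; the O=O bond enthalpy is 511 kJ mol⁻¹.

Let D be the C–H bond energy.
Σ(broken) = 4×D + 2×511 = 1022 + 4D
Σ(formed) = 2×775 + 4×477 = 3458
ΔH = Σ(broken) − Σ(formed) = (1022 + 4D) − (3458) = −2436 + 4D
Setting this equal to −844 kJ gives 4D = 1592, so D = 398 kJ/mol.

D(C–H) ≈ 398 kJ/mol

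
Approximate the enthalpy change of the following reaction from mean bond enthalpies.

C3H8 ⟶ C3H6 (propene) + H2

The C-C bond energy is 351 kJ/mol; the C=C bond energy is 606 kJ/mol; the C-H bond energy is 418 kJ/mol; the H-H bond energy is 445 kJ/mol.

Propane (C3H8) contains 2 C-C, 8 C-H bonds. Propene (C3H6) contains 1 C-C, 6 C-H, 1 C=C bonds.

ΔH ≈ +136 kJ

Bonds broken (reactants):
  C-C: 2 × 351 = 702
  C-H: 8 × 418 = 3344
  Σ(broken) = 4046 kJ
Bonds formed (products):
  C-C: 1 × 351 = 351
  C-H: 6 × 418 = 2508
  C=C: 1 × 606 = 606
  H-H: 1 × 445 = 445
  Σ(formed) = 3910 kJ
ΔH = Σ(broken) − Σ(formed) = 4046 − 3910 = +136 kJ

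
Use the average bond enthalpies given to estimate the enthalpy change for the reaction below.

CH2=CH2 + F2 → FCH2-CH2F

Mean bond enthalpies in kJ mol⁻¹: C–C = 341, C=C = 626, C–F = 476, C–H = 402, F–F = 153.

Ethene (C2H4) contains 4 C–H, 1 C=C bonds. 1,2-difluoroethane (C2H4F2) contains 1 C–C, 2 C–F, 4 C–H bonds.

Bonds broken (reactants):
  C–H: 4 × 402 = 1608
  C=C: 1 × 626 = 626
  F–F: 1 × 153 = 153
  Σ(broken) = 2387 kJ
Bonds formed (products):
  C–C: 1 × 341 = 341
  C–F: 2 × 476 = 952
  C–H: 4 × 402 = 1608
  Σ(formed) = 2901 kJ
ΔH = Σ(broken) − Σ(formed) = 2387 − 2901 = −514 kJ

ΔH ≈ −514 kJ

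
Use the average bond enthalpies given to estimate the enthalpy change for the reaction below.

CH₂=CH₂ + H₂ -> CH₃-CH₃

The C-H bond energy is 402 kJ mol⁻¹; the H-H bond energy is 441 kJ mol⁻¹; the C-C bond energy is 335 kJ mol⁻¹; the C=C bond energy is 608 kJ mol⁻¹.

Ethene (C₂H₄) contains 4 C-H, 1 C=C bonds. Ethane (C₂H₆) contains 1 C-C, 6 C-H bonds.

ΔH ≈ −90 kJ

Bonds broken (reactants):
  C-H: 4 × 402 = 1608
  C=C: 1 × 608 = 608
  H-H: 1 × 441 = 441
  Σ(broken) = 2657 kJ
Bonds formed (products):
  C-C: 1 × 335 = 335
  C-H: 6 × 402 = 2412
  Σ(formed) = 2747 kJ
ΔH = Σ(broken) − Σ(formed) = 2657 − 2747 = −90 kJ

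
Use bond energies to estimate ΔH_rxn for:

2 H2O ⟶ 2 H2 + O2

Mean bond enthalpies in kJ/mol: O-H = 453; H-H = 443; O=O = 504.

Bonds broken (reactants):
  O-H: 4 × 453 = 1812
  Σ(broken) = 1812 kJ
Bonds formed (products):
  H-H: 2 × 443 = 886
  O=O: 1 × 504 = 504
  Σ(formed) = 1390 kJ
ΔH = Σ(broken) − Σ(formed) = 1812 − 1390 = +422 kJ

ΔH ≈ +422 kJ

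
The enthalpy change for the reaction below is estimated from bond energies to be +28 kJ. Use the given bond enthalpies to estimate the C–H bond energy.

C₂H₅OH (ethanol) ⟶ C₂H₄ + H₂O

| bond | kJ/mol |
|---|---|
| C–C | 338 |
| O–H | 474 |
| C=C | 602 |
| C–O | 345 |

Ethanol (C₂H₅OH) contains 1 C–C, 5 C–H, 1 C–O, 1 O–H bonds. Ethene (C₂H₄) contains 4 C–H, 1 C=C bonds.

D(C–H) ≈ 421 kJ/mol

Let D be the C–H bond energy.
Σ(broken) = 1×338 + 5×D + 1×345 + 1×474 = 1157 + 5D
Σ(formed) = 4×D + 1×602 + 2×474 = 1550 + 4D
ΔH = Σ(broken) − Σ(formed) = (1157 + 5D) − (1550 + 4D) = −393 + D
Setting this equal to +28 kJ gives D = 421 kJ/mol.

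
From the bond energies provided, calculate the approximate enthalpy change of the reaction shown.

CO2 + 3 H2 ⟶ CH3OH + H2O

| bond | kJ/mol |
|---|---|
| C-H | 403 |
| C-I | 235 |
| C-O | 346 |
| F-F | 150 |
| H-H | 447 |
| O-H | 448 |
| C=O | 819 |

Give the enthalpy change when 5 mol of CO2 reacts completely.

Bonds broken (reactants):
  C=O: 2 × 819 = 1638
  H-H: 3 × 447 = 1341
  Σ(broken) = 2979 kJ
Bonds formed (products):
  C-H: 3 × 403 = 1209
  C-O: 1 × 346 = 346
  O-H: 3 × 448 = 1344
  Σ(formed) = 2899 kJ
ΔH = Σ(broken) − Σ(formed) = 2979 − 2899 = +80 kJ
For 5× the reaction as written: 5 × (+80) = +400 kJ

ΔH = +400 kJ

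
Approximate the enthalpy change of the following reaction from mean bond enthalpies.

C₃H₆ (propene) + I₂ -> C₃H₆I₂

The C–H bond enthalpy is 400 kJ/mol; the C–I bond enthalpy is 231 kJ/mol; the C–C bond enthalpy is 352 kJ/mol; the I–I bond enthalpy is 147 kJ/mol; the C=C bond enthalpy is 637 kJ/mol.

Bonds broken (reactants):
  C–C: 1 × 352 = 352
  C–H: 6 × 400 = 2400
  C=C: 1 × 637 = 637
  I–I: 1 × 147 = 147
  Σ(broken) = 3536 kJ
Bonds formed (products):
  C–C: 2 × 352 = 704
  C–H: 6 × 400 = 2400
  C–I: 2 × 231 = 462
  Σ(formed) = 3566 kJ
ΔH = Σ(broken) − Σ(formed) = 3536 − 3566 = −30 kJ

ΔH ≈ −30 kJ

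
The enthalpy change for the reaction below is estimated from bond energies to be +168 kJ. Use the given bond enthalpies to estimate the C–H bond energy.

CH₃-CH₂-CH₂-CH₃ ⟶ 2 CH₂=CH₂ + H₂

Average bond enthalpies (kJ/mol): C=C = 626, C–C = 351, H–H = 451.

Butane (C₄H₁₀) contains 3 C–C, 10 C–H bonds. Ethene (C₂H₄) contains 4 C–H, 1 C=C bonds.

D(C–H) ≈ 409 kJ/mol

Let D be the C–H bond energy.
Σ(broken) = 3×351 + 10×D = 1053 + 10D
Σ(formed) = 8×D + 2×626 + 1×451 = 1703 + 8D
ΔH = Σ(broken) − Σ(formed) = (1053 + 10D) − (1703 + 8D) = −650 + 2D
Setting this equal to +168 kJ gives 2D = 818, so D = 409 kJ/mol.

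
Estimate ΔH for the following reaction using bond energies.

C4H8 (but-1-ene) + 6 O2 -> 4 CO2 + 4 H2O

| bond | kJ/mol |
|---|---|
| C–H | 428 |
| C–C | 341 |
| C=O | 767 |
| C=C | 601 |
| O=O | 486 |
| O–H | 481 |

ΔH ≈ −2361 kJ

Bonds broken (reactants):
  C–C: 2 × 341 = 682
  C–H: 8 × 428 = 3424
  C=C: 1 × 601 = 601
  O=O: 6 × 486 = 2916
  Σ(broken) = 7623 kJ
Bonds formed (products):
  C=O: 8 × 767 = 6136
  O–H: 8 × 481 = 3848
  Σ(formed) = 9984 kJ
ΔH = Σ(broken) − Σ(formed) = 7623 − 9984 = −2361 kJ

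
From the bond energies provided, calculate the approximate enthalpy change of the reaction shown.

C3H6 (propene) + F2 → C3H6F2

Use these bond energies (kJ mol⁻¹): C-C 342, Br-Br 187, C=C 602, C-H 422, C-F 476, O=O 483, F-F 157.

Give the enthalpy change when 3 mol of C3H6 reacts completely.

ΔH = −1605 kJ

Bonds broken (reactants):
  C-C: 1 × 342 = 342
  C-H: 6 × 422 = 2532
  C=C: 1 × 602 = 602
  F-F: 1 × 157 = 157
  Σ(broken) = 3633 kJ
Bonds formed (products):
  C-C: 2 × 342 = 684
  C-F: 2 × 476 = 952
  C-H: 6 × 422 = 2532
  Σ(formed) = 4168 kJ
ΔH = Σ(broken) − Σ(formed) = 3633 − 4168 = −535 kJ
For 3× the reaction as written: 3 × (−535) = −1605 kJ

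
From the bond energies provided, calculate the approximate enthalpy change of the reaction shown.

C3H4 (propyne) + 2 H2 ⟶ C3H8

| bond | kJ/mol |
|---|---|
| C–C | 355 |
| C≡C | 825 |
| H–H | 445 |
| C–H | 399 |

Bonds broken (reactants):
  C≡C: 1 × 825 = 825
  C–C: 1 × 355 = 355
  C–H: 4 × 399 = 1596
  H–H: 2 × 445 = 890
  Σ(broken) = 3666 kJ
Bonds formed (products):
  C–C: 2 × 355 = 710
  C–H: 8 × 399 = 3192
  Σ(formed) = 3902 kJ
ΔH = Σ(broken) − Σ(formed) = 3666 − 3902 = −236 kJ

ΔH ≈ −236 kJ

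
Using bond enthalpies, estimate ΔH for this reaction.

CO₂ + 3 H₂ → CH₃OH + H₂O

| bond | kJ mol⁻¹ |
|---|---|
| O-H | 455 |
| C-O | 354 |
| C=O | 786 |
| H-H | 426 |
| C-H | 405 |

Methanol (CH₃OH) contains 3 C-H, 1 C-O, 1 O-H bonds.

ΔH ≈ −84 kJ

Bonds broken (reactants):
  C=O: 2 × 786 = 1572
  H-H: 3 × 426 = 1278
  Σ(broken) = 2850 kJ
Bonds formed (products):
  C-H: 3 × 405 = 1215
  C-O: 1 × 354 = 354
  O-H: 3 × 455 = 1365
  Σ(formed) = 2934 kJ
ΔH = Σ(broken) − Σ(formed) = 2850 − 2934 = −84 kJ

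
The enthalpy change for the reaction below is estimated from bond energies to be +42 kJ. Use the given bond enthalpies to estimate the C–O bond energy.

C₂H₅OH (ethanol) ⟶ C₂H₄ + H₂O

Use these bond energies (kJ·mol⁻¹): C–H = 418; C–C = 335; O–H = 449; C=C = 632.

D(C–O) ≈ 370 kJ/mol

Let D be the C–O bond energy.
Σ(broken) = 1×335 + 5×418 + 1×D + 1×449 = 2874 + D
Σ(formed) = 4×418 + 1×632 + 2×449 = 3202
ΔH = Σ(broken) − Σ(formed) = (2874 + D) − (3202) = −328 + D
Setting this equal to +42 kJ gives D = 370 kJ/mol.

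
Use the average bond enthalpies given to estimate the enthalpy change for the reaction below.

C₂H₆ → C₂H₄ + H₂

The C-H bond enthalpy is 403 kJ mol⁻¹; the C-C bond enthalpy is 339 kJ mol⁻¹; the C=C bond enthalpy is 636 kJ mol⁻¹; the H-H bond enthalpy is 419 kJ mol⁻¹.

ΔH ≈ +90 kJ

Bonds broken (reactants):
  C-C: 1 × 339 = 339
  C-H: 6 × 403 = 2418
  Σ(broken) = 2757 kJ
Bonds formed (products):
  C-H: 4 × 403 = 1612
  C=C: 1 × 636 = 636
  H-H: 1 × 419 = 419
  Σ(formed) = 2667 kJ
ΔH = Σ(broken) − Σ(formed) = 2757 − 2667 = +90 kJ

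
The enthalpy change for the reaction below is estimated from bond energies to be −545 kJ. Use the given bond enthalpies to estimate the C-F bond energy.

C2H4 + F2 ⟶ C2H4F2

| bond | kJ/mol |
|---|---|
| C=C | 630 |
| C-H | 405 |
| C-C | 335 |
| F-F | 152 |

Let D be the C-F bond energy.
Σ(broken) = 4×405 + 1×630 + 1×152 = 2402
Σ(formed) = 1×335 + 2×D + 4×405 = 1955 + 2D
ΔH = Σ(broken) − Σ(formed) = (2402) − (1955 + 2D) = +447 − 2D
Setting this equal to −545 kJ gives 2D = 992, so D = 496 kJ/mol.

D(C-F) ≈ 496 kJ/mol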